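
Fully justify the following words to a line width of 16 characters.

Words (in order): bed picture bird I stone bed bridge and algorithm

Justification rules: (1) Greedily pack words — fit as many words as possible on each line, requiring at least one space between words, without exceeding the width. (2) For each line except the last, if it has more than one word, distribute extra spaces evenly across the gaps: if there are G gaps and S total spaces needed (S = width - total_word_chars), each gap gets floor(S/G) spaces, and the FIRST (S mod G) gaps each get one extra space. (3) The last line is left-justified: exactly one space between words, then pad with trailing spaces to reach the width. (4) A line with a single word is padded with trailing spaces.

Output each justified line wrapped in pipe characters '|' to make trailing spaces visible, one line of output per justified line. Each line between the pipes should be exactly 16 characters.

Answer: |bed picture bird|
|I    stone   bed|
|bridge       and|
|algorithm       |

Derivation:
Line 1: ['bed', 'picture', 'bird'] (min_width=16, slack=0)
Line 2: ['I', 'stone', 'bed'] (min_width=11, slack=5)
Line 3: ['bridge', 'and'] (min_width=10, slack=6)
Line 4: ['algorithm'] (min_width=9, slack=7)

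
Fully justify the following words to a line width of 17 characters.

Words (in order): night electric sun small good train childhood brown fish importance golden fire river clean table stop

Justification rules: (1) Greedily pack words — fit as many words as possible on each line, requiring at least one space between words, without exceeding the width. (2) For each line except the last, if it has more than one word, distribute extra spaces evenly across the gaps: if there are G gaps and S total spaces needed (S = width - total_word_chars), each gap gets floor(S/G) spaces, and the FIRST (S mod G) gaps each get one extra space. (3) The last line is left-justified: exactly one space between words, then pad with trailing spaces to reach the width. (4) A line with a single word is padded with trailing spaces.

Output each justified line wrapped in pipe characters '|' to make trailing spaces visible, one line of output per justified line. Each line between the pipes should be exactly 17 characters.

Answer: |night    electric|
|sun   small  good|
|train   childhood|
|brown        fish|
|importance golden|
|fire  river clean|
|table stop       |

Derivation:
Line 1: ['night', 'electric'] (min_width=14, slack=3)
Line 2: ['sun', 'small', 'good'] (min_width=14, slack=3)
Line 3: ['train', 'childhood'] (min_width=15, slack=2)
Line 4: ['brown', 'fish'] (min_width=10, slack=7)
Line 5: ['importance', 'golden'] (min_width=17, slack=0)
Line 6: ['fire', 'river', 'clean'] (min_width=16, slack=1)
Line 7: ['table', 'stop'] (min_width=10, slack=7)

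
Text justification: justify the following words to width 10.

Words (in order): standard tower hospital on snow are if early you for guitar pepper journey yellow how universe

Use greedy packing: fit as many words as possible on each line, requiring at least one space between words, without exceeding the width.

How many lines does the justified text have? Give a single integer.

Answer: 11

Derivation:
Line 1: ['standard'] (min_width=8, slack=2)
Line 2: ['tower'] (min_width=5, slack=5)
Line 3: ['hospital'] (min_width=8, slack=2)
Line 4: ['on', 'snow'] (min_width=7, slack=3)
Line 5: ['are', 'if'] (min_width=6, slack=4)
Line 6: ['early', 'you'] (min_width=9, slack=1)
Line 7: ['for', 'guitar'] (min_width=10, slack=0)
Line 8: ['pepper'] (min_width=6, slack=4)
Line 9: ['journey'] (min_width=7, slack=3)
Line 10: ['yellow', 'how'] (min_width=10, slack=0)
Line 11: ['universe'] (min_width=8, slack=2)
Total lines: 11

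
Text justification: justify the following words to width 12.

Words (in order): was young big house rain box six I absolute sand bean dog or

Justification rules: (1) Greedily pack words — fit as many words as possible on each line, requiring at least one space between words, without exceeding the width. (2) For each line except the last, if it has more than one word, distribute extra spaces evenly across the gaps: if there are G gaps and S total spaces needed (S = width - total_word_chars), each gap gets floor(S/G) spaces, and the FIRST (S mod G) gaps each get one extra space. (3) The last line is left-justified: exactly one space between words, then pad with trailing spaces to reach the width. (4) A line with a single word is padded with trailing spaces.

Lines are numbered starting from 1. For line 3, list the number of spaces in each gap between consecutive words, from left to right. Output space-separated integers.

Line 1: ['was', 'young'] (min_width=9, slack=3)
Line 2: ['big', 'house'] (min_width=9, slack=3)
Line 3: ['rain', 'box', 'six'] (min_width=12, slack=0)
Line 4: ['I', 'absolute'] (min_width=10, slack=2)
Line 5: ['sand', 'bean'] (min_width=9, slack=3)
Line 6: ['dog', 'or'] (min_width=6, slack=6)

Answer: 1 1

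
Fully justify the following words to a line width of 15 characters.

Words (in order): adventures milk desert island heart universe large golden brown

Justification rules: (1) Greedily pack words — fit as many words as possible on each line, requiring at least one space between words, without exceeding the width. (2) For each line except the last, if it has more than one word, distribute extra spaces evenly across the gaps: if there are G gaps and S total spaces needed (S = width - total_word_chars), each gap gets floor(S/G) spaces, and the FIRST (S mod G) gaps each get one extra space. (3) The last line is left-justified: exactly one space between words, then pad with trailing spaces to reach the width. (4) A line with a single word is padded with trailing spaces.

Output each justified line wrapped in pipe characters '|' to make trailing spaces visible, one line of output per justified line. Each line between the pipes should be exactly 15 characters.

Answer: |adventures milk|
|desert   island|
|heart  universe|
|large    golden|
|brown          |

Derivation:
Line 1: ['adventures', 'milk'] (min_width=15, slack=0)
Line 2: ['desert', 'island'] (min_width=13, slack=2)
Line 3: ['heart', 'universe'] (min_width=14, slack=1)
Line 4: ['large', 'golden'] (min_width=12, slack=3)
Line 5: ['brown'] (min_width=5, slack=10)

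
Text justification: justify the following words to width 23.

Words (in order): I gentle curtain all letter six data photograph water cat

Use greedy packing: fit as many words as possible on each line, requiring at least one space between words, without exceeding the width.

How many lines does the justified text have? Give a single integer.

Line 1: ['I', 'gentle', 'curtain', 'all'] (min_width=20, slack=3)
Line 2: ['letter', 'six', 'data'] (min_width=15, slack=8)
Line 3: ['photograph', 'water', 'cat'] (min_width=20, slack=3)
Total lines: 3

Answer: 3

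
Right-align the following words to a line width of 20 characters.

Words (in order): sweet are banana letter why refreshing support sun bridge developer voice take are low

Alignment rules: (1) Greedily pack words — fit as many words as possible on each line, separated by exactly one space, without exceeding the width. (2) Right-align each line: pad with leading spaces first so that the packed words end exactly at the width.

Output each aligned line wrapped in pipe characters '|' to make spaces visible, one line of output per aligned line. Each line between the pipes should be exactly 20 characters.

Answer: |    sweet are banana|
|          letter why|
|  refreshing support|
|sun bridge developer|
|  voice take are low|

Derivation:
Line 1: ['sweet', 'are', 'banana'] (min_width=16, slack=4)
Line 2: ['letter', 'why'] (min_width=10, slack=10)
Line 3: ['refreshing', 'support'] (min_width=18, slack=2)
Line 4: ['sun', 'bridge', 'developer'] (min_width=20, slack=0)
Line 5: ['voice', 'take', 'are', 'low'] (min_width=18, slack=2)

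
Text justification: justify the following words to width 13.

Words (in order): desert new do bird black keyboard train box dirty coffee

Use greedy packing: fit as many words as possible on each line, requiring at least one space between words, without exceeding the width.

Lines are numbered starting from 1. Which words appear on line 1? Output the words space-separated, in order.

Line 1: ['desert', 'new', 'do'] (min_width=13, slack=0)
Line 2: ['bird', 'black'] (min_width=10, slack=3)
Line 3: ['keyboard'] (min_width=8, slack=5)
Line 4: ['train', 'box'] (min_width=9, slack=4)
Line 5: ['dirty', 'coffee'] (min_width=12, slack=1)

Answer: desert new do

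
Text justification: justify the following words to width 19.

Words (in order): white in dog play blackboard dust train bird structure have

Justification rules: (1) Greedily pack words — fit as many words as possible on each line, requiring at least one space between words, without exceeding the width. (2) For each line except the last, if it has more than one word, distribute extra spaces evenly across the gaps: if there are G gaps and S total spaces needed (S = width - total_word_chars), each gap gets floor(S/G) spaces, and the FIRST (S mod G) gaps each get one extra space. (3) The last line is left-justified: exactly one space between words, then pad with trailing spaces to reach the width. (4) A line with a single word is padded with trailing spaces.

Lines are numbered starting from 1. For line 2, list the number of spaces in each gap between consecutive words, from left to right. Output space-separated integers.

Answer: 5

Derivation:
Line 1: ['white', 'in', 'dog', 'play'] (min_width=17, slack=2)
Line 2: ['blackboard', 'dust'] (min_width=15, slack=4)
Line 3: ['train', 'bird'] (min_width=10, slack=9)
Line 4: ['structure', 'have'] (min_width=14, slack=5)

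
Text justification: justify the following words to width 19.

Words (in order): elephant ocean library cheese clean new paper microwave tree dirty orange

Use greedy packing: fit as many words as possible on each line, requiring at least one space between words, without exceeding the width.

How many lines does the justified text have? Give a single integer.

Answer: 5

Derivation:
Line 1: ['elephant', 'ocean'] (min_width=14, slack=5)
Line 2: ['library', 'cheese'] (min_width=14, slack=5)
Line 3: ['clean', 'new', 'paper'] (min_width=15, slack=4)
Line 4: ['microwave', 'tree'] (min_width=14, slack=5)
Line 5: ['dirty', 'orange'] (min_width=12, slack=7)
Total lines: 5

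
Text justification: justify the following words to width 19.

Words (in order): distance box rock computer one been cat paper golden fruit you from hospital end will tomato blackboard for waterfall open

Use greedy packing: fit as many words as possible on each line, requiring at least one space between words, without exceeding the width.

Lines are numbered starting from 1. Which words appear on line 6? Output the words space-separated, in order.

Answer: tomato blackboard

Derivation:
Line 1: ['distance', 'box', 'rock'] (min_width=17, slack=2)
Line 2: ['computer', 'one', 'been'] (min_width=17, slack=2)
Line 3: ['cat', 'paper', 'golden'] (min_width=16, slack=3)
Line 4: ['fruit', 'you', 'from'] (min_width=14, slack=5)
Line 5: ['hospital', 'end', 'will'] (min_width=17, slack=2)
Line 6: ['tomato', 'blackboard'] (min_width=17, slack=2)
Line 7: ['for', 'waterfall', 'open'] (min_width=18, slack=1)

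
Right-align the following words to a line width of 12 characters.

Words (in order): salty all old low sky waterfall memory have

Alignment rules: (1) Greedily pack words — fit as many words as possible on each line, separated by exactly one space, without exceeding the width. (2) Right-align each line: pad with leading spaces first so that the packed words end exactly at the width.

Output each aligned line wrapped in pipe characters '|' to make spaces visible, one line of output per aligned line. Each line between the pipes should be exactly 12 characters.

Answer: |   salty all|
| old low sky|
|   waterfall|
| memory have|

Derivation:
Line 1: ['salty', 'all'] (min_width=9, slack=3)
Line 2: ['old', 'low', 'sky'] (min_width=11, slack=1)
Line 3: ['waterfall'] (min_width=9, slack=3)
Line 4: ['memory', 'have'] (min_width=11, slack=1)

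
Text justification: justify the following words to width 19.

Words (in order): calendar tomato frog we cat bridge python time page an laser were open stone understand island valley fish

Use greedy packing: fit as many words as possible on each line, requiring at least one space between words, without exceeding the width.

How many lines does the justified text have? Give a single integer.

Answer: 6

Derivation:
Line 1: ['calendar', 'tomato'] (min_width=15, slack=4)
Line 2: ['frog', 'we', 'cat', 'bridge'] (min_width=18, slack=1)
Line 3: ['python', 'time', 'page', 'an'] (min_width=19, slack=0)
Line 4: ['laser', 'were', 'open'] (min_width=15, slack=4)
Line 5: ['stone', 'understand'] (min_width=16, slack=3)
Line 6: ['island', 'valley', 'fish'] (min_width=18, slack=1)
Total lines: 6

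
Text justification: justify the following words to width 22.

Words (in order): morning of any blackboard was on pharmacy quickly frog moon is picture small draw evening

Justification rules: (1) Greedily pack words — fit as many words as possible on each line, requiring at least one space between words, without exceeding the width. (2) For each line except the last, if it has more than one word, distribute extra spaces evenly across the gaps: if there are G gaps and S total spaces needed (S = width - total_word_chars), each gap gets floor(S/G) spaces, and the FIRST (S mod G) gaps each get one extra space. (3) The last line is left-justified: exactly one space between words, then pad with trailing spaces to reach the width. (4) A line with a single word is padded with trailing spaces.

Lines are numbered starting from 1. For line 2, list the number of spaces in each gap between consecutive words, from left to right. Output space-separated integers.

Line 1: ['morning', 'of', 'any'] (min_width=14, slack=8)
Line 2: ['blackboard', 'was', 'on'] (min_width=17, slack=5)
Line 3: ['pharmacy', 'quickly', 'frog'] (min_width=21, slack=1)
Line 4: ['moon', 'is', 'picture', 'small'] (min_width=21, slack=1)
Line 5: ['draw', 'evening'] (min_width=12, slack=10)

Answer: 4 3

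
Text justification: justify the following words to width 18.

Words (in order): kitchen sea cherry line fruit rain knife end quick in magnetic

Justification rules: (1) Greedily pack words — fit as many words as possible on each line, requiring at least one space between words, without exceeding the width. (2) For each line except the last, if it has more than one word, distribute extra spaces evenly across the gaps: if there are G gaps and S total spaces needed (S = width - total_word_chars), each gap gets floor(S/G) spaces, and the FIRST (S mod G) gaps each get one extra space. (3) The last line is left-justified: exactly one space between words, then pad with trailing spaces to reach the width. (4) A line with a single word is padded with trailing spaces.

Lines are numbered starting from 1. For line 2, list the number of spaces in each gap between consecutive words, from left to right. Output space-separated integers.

Answer: 3 2

Derivation:
Line 1: ['kitchen', 'sea', 'cherry'] (min_width=18, slack=0)
Line 2: ['line', 'fruit', 'rain'] (min_width=15, slack=3)
Line 3: ['knife', 'end', 'quick', 'in'] (min_width=18, slack=0)
Line 4: ['magnetic'] (min_width=8, slack=10)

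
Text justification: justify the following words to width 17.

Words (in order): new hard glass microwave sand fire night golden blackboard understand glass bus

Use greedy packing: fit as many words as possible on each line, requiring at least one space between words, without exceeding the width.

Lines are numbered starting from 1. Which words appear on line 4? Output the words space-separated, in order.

Answer: blackboard

Derivation:
Line 1: ['new', 'hard', 'glass'] (min_width=14, slack=3)
Line 2: ['microwave', 'sand'] (min_width=14, slack=3)
Line 3: ['fire', 'night', 'golden'] (min_width=17, slack=0)
Line 4: ['blackboard'] (min_width=10, slack=7)
Line 5: ['understand', 'glass'] (min_width=16, slack=1)
Line 6: ['bus'] (min_width=3, slack=14)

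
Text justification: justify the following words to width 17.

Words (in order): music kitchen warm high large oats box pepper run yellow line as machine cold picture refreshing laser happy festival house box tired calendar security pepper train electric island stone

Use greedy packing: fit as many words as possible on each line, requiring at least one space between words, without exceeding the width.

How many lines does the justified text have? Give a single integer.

Answer: 13

Derivation:
Line 1: ['music', 'kitchen'] (min_width=13, slack=4)
Line 2: ['warm', 'high', 'large'] (min_width=15, slack=2)
Line 3: ['oats', 'box', 'pepper'] (min_width=15, slack=2)
Line 4: ['run', 'yellow', 'line'] (min_width=15, slack=2)
Line 5: ['as', 'machine', 'cold'] (min_width=15, slack=2)
Line 6: ['picture'] (min_width=7, slack=10)
Line 7: ['refreshing', 'laser'] (min_width=16, slack=1)
Line 8: ['happy', 'festival'] (min_width=14, slack=3)
Line 9: ['house', 'box', 'tired'] (min_width=15, slack=2)
Line 10: ['calendar', 'security'] (min_width=17, slack=0)
Line 11: ['pepper', 'train'] (min_width=12, slack=5)
Line 12: ['electric', 'island'] (min_width=15, slack=2)
Line 13: ['stone'] (min_width=5, slack=12)
Total lines: 13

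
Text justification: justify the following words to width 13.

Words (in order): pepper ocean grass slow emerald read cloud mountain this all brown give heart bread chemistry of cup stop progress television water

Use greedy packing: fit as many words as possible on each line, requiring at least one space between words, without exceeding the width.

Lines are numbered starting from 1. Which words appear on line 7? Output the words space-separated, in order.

Answer: give heart

Derivation:
Line 1: ['pepper', 'ocean'] (min_width=12, slack=1)
Line 2: ['grass', 'slow'] (min_width=10, slack=3)
Line 3: ['emerald', 'read'] (min_width=12, slack=1)
Line 4: ['cloud'] (min_width=5, slack=8)
Line 5: ['mountain', 'this'] (min_width=13, slack=0)
Line 6: ['all', 'brown'] (min_width=9, slack=4)
Line 7: ['give', 'heart'] (min_width=10, slack=3)
Line 8: ['bread'] (min_width=5, slack=8)
Line 9: ['chemistry', 'of'] (min_width=12, slack=1)
Line 10: ['cup', 'stop'] (min_width=8, slack=5)
Line 11: ['progress'] (min_width=8, slack=5)
Line 12: ['television'] (min_width=10, slack=3)
Line 13: ['water'] (min_width=5, slack=8)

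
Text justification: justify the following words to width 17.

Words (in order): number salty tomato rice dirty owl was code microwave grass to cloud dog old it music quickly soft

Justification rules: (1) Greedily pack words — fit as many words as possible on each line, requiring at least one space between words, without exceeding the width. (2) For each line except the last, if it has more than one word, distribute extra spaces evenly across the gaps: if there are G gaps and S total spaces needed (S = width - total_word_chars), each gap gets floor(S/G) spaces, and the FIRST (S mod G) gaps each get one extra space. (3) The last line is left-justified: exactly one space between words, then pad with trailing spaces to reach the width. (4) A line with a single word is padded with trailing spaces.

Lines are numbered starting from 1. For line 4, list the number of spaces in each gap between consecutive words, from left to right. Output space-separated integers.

Answer: 3

Derivation:
Line 1: ['number', 'salty'] (min_width=12, slack=5)
Line 2: ['tomato', 'rice', 'dirty'] (min_width=17, slack=0)
Line 3: ['owl', 'was', 'code'] (min_width=12, slack=5)
Line 4: ['microwave', 'grass'] (min_width=15, slack=2)
Line 5: ['to', 'cloud', 'dog', 'old'] (min_width=16, slack=1)
Line 6: ['it', 'music', 'quickly'] (min_width=16, slack=1)
Line 7: ['soft'] (min_width=4, slack=13)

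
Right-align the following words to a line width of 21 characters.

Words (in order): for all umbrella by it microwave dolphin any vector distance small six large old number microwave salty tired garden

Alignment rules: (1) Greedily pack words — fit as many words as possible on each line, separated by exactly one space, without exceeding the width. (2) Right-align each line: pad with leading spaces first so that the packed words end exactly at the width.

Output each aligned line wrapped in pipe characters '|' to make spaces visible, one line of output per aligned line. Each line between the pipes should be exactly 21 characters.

Line 1: ['for', 'all', 'umbrella', 'by'] (min_width=19, slack=2)
Line 2: ['it', 'microwave', 'dolphin'] (min_width=20, slack=1)
Line 3: ['any', 'vector', 'distance'] (min_width=19, slack=2)
Line 4: ['small', 'six', 'large', 'old'] (min_width=19, slack=2)
Line 5: ['number', 'microwave'] (min_width=16, slack=5)
Line 6: ['salty', 'tired', 'garden'] (min_width=18, slack=3)

Answer: |  for all umbrella by|
| it microwave dolphin|
|  any vector distance|
|  small six large old|
|     number microwave|
|   salty tired garden|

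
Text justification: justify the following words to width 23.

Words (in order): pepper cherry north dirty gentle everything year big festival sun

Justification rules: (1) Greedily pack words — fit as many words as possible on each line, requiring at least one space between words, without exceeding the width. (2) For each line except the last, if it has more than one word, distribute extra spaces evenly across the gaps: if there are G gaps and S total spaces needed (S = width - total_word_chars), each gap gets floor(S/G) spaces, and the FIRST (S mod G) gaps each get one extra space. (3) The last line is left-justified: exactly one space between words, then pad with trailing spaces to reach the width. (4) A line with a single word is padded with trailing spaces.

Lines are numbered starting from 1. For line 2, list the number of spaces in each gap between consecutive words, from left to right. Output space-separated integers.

Answer: 1 1

Derivation:
Line 1: ['pepper', 'cherry', 'north'] (min_width=19, slack=4)
Line 2: ['dirty', 'gentle', 'everything'] (min_width=23, slack=0)
Line 3: ['year', 'big', 'festival', 'sun'] (min_width=21, slack=2)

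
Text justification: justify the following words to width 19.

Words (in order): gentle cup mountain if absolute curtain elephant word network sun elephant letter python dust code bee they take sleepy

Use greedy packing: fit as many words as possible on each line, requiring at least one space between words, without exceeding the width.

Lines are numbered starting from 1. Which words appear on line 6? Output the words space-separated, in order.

Answer: python dust code

Derivation:
Line 1: ['gentle', 'cup', 'mountain'] (min_width=19, slack=0)
Line 2: ['if', 'absolute', 'curtain'] (min_width=19, slack=0)
Line 3: ['elephant', 'word'] (min_width=13, slack=6)
Line 4: ['network', 'sun'] (min_width=11, slack=8)
Line 5: ['elephant', 'letter'] (min_width=15, slack=4)
Line 6: ['python', 'dust', 'code'] (min_width=16, slack=3)
Line 7: ['bee', 'they', 'take'] (min_width=13, slack=6)
Line 8: ['sleepy'] (min_width=6, slack=13)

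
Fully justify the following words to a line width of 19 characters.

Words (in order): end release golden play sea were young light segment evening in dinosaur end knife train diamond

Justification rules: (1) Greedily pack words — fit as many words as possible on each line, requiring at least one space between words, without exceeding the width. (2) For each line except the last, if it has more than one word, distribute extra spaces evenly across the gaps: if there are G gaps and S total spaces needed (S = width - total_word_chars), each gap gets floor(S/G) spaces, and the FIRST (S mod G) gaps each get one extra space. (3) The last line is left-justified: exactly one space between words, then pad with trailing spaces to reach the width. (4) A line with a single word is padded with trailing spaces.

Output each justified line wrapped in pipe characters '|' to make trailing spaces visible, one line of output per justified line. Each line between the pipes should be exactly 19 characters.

Line 1: ['end', 'release', 'golden'] (min_width=18, slack=1)
Line 2: ['play', 'sea', 'were', 'young'] (min_width=19, slack=0)
Line 3: ['light', 'segment'] (min_width=13, slack=6)
Line 4: ['evening', 'in', 'dinosaur'] (min_width=19, slack=0)
Line 5: ['end', 'knife', 'train'] (min_width=15, slack=4)
Line 6: ['diamond'] (min_width=7, slack=12)

Answer: |end  release golden|
|play sea were young|
|light       segment|
|evening in dinosaur|
|end   knife   train|
|diamond            |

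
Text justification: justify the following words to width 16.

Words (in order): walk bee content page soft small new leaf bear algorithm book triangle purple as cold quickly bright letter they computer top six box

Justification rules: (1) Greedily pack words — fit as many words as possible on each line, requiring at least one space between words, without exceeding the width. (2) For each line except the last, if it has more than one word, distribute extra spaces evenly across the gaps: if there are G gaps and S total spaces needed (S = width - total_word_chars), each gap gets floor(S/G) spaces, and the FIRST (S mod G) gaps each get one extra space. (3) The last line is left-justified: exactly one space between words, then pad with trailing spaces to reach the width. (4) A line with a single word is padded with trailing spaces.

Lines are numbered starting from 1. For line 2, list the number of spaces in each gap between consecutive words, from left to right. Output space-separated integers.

Answer: 2 1

Derivation:
Line 1: ['walk', 'bee', 'content'] (min_width=16, slack=0)
Line 2: ['page', 'soft', 'small'] (min_width=15, slack=1)
Line 3: ['new', 'leaf', 'bear'] (min_width=13, slack=3)
Line 4: ['algorithm', 'book'] (min_width=14, slack=2)
Line 5: ['triangle', 'purple'] (min_width=15, slack=1)
Line 6: ['as', 'cold', 'quickly'] (min_width=15, slack=1)
Line 7: ['bright', 'letter'] (min_width=13, slack=3)
Line 8: ['they', 'computer'] (min_width=13, slack=3)
Line 9: ['top', 'six', 'box'] (min_width=11, slack=5)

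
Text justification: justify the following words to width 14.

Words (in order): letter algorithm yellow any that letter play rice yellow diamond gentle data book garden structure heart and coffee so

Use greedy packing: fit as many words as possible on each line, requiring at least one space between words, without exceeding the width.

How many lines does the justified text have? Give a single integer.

Answer: 11

Derivation:
Line 1: ['letter'] (min_width=6, slack=8)
Line 2: ['algorithm'] (min_width=9, slack=5)
Line 3: ['yellow', 'any'] (min_width=10, slack=4)
Line 4: ['that', 'letter'] (min_width=11, slack=3)
Line 5: ['play', 'rice'] (min_width=9, slack=5)
Line 6: ['yellow', 'diamond'] (min_width=14, slack=0)
Line 7: ['gentle', 'data'] (min_width=11, slack=3)
Line 8: ['book', 'garden'] (min_width=11, slack=3)
Line 9: ['structure'] (min_width=9, slack=5)
Line 10: ['heart', 'and'] (min_width=9, slack=5)
Line 11: ['coffee', 'so'] (min_width=9, slack=5)
Total lines: 11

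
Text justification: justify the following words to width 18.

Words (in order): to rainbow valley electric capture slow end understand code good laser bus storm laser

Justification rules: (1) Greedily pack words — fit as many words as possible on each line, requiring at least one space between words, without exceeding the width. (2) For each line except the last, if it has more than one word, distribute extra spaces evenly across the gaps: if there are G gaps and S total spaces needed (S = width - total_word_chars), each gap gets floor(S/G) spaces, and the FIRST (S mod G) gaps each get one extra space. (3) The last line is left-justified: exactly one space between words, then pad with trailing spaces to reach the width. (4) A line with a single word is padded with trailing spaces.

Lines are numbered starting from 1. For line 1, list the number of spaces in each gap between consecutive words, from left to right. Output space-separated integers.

Answer: 2 1

Derivation:
Line 1: ['to', 'rainbow', 'valley'] (min_width=17, slack=1)
Line 2: ['electric', 'capture'] (min_width=16, slack=2)
Line 3: ['slow', 'end'] (min_width=8, slack=10)
Line 4: ['understand', 'code'] (min_width=15, slack=3)
Line 5: ['good', 'laser', 'bus'] (min_width=14, slack=4)
Line 6: ['storm', 'laser'] (min_width=11, slack=7)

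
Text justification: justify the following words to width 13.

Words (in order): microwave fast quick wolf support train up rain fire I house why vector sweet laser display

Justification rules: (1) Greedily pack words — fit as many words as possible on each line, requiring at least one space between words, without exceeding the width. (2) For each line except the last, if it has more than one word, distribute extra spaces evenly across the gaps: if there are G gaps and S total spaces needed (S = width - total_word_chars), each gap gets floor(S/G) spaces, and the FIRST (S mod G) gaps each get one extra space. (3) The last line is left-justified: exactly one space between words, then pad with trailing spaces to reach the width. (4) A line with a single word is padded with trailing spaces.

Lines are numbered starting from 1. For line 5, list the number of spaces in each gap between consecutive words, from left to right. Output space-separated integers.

Line 1: ['microwave'] (min_width=9, slack=4)
Line 2: ['fast', 'quick'] (min_width=10, slack=3)
Line 3: ['wolf', 'support'] (min_width=12, slack=1)
Line 4: ['train', 'up', 'rain'] (min_width=13, slack=0)
Line 5: ['fire', 'I', 'house'] (min_width=12, slack=1)
Line 6: ['why', 'vector'] (min_width=10, slack=3)
Line 7: ['sweet', 'laser'] (min_width=11, slack=2)
Line 8: ['display'] (min_width=7, slack=6)

Answer: 2 1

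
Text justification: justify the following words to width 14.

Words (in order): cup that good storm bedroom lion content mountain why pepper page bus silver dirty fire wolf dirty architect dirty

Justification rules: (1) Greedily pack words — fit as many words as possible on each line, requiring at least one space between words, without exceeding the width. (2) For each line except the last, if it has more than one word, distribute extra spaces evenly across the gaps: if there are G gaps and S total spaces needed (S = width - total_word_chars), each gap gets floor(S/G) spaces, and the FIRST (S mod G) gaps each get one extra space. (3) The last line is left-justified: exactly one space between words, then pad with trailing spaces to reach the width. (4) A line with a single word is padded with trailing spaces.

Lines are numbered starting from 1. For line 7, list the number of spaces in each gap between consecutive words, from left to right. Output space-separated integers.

Answer: 5

Derivation:
Line 1: ['cup', 'that', 'good'] (min_width=13, slack=1)
Line 2: ['storm', 'bedroom'] (min_width=13, slack=1)
Line 3: ['lion', 'content'] (min_width=12, slack=2)
Line 4: ['mountain', 'why'] (min_width=12, slack=2)
Line 5: ['pepper', 'page'] (min_width=11, slack=3)
Line 6: ['bus', 'silver'] (min_width=10, slack=4)
Line 7: ['dirty', 'fire'] (min_width=10, slack=4)
Line 8: ['wolf', 'dirty'] (min_width=10, slack=4)
Line 9: ['architect'] (min_width=9, slack=5)
Line 10: ['dirty'] (min_width=5, slack=9)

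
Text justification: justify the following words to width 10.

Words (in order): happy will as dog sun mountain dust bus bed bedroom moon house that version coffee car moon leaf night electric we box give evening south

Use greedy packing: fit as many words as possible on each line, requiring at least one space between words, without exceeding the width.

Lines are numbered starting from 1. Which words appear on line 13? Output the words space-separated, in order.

Answer: electric

Derivation:
Line 1: ['happy', 'will'] (min_width=10, slack=0)
Line 2: ['as', 'dog', 'sun'] (min_width=10, slack=0)
Line 3: ['mountain'] (min_width=8, slack=2)
Line 4: ['dust', 'bus'] (min_width=8, slack=2)
Line 5: ['bed'] (min_width=3, slack=7)
Line 6: ['bedroom'] (min_width=7, slack=3)
Line 7: ['moon', 'house'] (min_width=10, slack=0)
Line 8: ['that'] (min_width=4, slack=6)
Line 9: ['version'] (min_width=7, slack=3)
Line 10: ['coffee', 'car'] (min_width=10, slack=0)
Line 11: ['moon', 'leaf'] (min_width=9, slack=1)
Line 12: ['night'] (min_width=5, slack=5)
Line 13: ['electric'] (min_width=8, slack=2)
Line 14: ['we', 'box'] (min_width=6, slack=4)
Line 15: ['give'] (min_width=4, slack=6)
Line 16: ['evening'] (min_width=7, slack=3)
Line 17: ['south'] (min_width=5, slack=5)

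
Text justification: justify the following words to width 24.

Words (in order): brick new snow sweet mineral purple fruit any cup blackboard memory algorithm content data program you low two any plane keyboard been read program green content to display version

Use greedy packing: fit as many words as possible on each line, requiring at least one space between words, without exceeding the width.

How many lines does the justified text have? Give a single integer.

Line 1: ['brick', 'new', 'snow', 'sweet'] (min_width=20, slack=4)
Line 2: ['mineral', 'purple', 'fruit', 'any'] (min_width=24, slack=0)
Line 3: ['cup', 'blackboard', 'memory'] (min_width=21, slack=3)
Line 4: ['algorithm', 'content', 'data'] (min_width=22, slack=2)
Line 5: ['program', 'you', 'low', 'two', 'any'] (min_width=23, slack=1)
Line 6: ['plane', 'keyboard', 'been', 'read'] (min_width=24, slack=0)
Line 7: ['program', 'green', 'content', 'to'] (min_width=24, slack=0)
Line 8: ['display', 'version'] (min_width=15, slack=9)
Total lines: 8

Answer: 8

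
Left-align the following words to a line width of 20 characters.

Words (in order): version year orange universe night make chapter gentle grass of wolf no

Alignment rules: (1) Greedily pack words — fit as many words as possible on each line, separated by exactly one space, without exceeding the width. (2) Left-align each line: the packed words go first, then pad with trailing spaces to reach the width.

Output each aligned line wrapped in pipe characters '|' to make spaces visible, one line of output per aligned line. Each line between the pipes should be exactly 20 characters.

Line 1: ['version', 'year', 'orange'] (min_width=19, slack=1)
Line 2: ['universe', 'night', 'make'] (min_width=19, slack=1)
Line 3: ['chapter', 'gentle', 'grass'] (min_width=20, slack=0)
Line 4: ['of', 'wolf', 'no'] (min_width=10, slack=10)

Answer: |version year orange |
|universe night make |
|chapter gentle grass|
|of wolf no          |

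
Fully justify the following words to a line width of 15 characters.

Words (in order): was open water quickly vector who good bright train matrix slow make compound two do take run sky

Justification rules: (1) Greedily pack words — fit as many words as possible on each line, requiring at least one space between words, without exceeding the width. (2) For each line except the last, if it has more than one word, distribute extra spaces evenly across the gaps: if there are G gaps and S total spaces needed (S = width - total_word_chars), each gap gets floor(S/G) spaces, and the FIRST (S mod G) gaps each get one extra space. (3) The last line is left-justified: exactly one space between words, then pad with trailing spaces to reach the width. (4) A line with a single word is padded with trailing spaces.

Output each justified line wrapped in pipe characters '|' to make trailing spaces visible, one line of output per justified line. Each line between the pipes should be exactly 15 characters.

Answer: |was  open water|
|quickly  vector|
|who good bright|
|train    matrix|
|slow       make|
|compound two do|
|take run sky   |

Derivation:
Line 1: ['was', 'open', 'water'] (min_width=14, slack=1)
Line 2: ['quickly', 'vector'] (min_width=14, slack=1)
Line 3: ['who', 'good', 'bright'] (min_width=15, slack=0)
Line 4: ['train', 'matrix'] (min_width=12, slack=3)
Line 5: ['slow', 'make'] (min_width=9, slack=6)
Line 6: ['compound', 'two', 'do'] (min_width=15, slack=0)
Line 7: ['take', 'run', 'sky'] (min_width=12, slack=3)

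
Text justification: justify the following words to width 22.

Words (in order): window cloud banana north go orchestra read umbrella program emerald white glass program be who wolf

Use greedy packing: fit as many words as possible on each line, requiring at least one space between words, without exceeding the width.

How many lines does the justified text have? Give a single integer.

Line 1: ['window', 'cloud', 'banana'] (min_width=19, slack=3)
Line 2: ['north', 'go', 'orchestra'] (min_width=18, slack=4)
Line 3: ['read', 'umbrella', 'program'] (min_width=21, slack=1)
Line 4: ['emerald', 'white', 'glass'] (min_width=19, slack=3)
Line 5: ['program', 'be', 'who', 'wolf'] (min_width=19, slack=3)
Total lines: 5

Answer: 5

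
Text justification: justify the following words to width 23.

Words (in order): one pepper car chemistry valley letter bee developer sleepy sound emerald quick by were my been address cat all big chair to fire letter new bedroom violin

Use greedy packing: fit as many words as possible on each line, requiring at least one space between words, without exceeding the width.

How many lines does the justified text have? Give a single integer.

Answer: 8

Derivation:
Line 1: ['one', 'pepper', 'car'] (min_width=14, slack=9)
Line 2: ['chemistry', 'valley', 'letter'] (min_width=23, slack=0)
Line 3: ['bee', 'developer', 'sleepy'] (min_width=20, slack=3)
Line 4: ['sound', 'emerald', 'quick', 'by'] (min_width=22, slack=1)
Line 5: ['were', 'my', 'been', 'address'] (min_width=20, slack=3)
Line 6: ['cat', 'all', 'big', 'chair', 'to'] (min_width=20, slack=3)
Line 7: ['fire', 'letter', 'new', 'bedroom'] (min_width=23, slack=0)
Line 8: ['violin'] (min_width=6, slack=17)
Total lines: 8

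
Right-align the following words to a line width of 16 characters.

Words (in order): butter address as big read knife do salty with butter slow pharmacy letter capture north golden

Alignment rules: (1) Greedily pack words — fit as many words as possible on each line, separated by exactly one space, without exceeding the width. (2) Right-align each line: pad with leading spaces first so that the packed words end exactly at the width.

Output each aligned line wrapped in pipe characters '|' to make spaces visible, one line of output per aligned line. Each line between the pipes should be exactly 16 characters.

Answer: |  butter address|
|     as big read|
|  knife do salty|
|with butter slow|
| pharmacy letter|
|   capture north|
|          golden|

Derivation:
Line 1: ['butter', 'address'] (min_width=14, slack=2)
Line 2: ['as', 'big', 'read'] (min_width=11, slack=5)
Line 3: ['knife', 'do', 'salty'] (min_width=14, slack=2)
Line 4: ['with', 'butter', 'slow'] (min_width=16, slack=0)
Line 5: ['pharmacy', 'letter'] (min_width=15, slack=1)
Line 6: ['capture', 'north'] (min_width=13, slack=3)
Line 7: ['golden'] (min_width=6, slack=10)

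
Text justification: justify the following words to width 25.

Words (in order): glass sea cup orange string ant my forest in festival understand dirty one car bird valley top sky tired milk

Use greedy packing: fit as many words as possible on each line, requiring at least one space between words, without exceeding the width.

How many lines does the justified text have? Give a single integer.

Line 1: ['glass', 'sea', 'cup', 'orange'] (min_width=20, slack=5)
Line 2: ['string', 'ant', 'my', 'forest', 'in'] (min_width=23, slack=2)
Line 3: ['festival', 'understand', 'dirty'] (min_width=25, slack=0)
Line 4: ['one', 'car', 'bird', 'valley', 'top'] (min_width=23, slack=2)
Line 5: ['sky', 'tired', 'milk'] (min_width=14, slack=11)
Total lines: 5

Answer: 5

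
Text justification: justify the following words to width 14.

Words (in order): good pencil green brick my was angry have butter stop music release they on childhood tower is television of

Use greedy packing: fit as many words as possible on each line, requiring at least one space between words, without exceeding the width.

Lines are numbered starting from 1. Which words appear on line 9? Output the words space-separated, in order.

Line 1: ['good', 'pencil'] (min_width=11, slack=3)
Line 2: ['green', 'brick', 'my'] (min_width=14, slack=0)
Line 3: ['was', 'angry', 'have'] (min_width=14, slack=0)
Line 4: ['butter', 'stop'] (min_width=11, slack=3)
Line 5: ['music', 'release'] (min_width=13, slack=1)
Line 6: ['they', 'on'] (min_width=7, slack=7)
Line 7: ['childhood'] (min_width=9, slack=5)
Line 8: ['tower', 'is'] (min_width=8, slack=6)
Line 9: ['television', 'of'] (min_width=13, slack=1)

Answer: television of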